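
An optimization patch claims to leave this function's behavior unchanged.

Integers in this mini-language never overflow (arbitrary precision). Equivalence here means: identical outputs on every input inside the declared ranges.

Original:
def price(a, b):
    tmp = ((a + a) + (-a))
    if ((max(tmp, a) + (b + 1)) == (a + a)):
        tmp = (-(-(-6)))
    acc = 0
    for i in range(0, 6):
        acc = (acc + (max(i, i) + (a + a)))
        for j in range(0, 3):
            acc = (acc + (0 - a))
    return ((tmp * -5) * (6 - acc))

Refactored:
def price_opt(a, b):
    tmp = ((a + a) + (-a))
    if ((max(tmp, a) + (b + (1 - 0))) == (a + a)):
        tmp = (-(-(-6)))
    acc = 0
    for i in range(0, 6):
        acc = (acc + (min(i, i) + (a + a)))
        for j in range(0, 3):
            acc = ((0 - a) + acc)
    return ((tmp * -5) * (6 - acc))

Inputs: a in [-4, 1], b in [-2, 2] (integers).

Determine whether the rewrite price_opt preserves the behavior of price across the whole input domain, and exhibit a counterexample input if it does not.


The suspicious edit (`max(i, i)` became `min(i, i)`) never changes the result for any input inside the declared domain; all 30 inputs agree.
verdict: equivalent


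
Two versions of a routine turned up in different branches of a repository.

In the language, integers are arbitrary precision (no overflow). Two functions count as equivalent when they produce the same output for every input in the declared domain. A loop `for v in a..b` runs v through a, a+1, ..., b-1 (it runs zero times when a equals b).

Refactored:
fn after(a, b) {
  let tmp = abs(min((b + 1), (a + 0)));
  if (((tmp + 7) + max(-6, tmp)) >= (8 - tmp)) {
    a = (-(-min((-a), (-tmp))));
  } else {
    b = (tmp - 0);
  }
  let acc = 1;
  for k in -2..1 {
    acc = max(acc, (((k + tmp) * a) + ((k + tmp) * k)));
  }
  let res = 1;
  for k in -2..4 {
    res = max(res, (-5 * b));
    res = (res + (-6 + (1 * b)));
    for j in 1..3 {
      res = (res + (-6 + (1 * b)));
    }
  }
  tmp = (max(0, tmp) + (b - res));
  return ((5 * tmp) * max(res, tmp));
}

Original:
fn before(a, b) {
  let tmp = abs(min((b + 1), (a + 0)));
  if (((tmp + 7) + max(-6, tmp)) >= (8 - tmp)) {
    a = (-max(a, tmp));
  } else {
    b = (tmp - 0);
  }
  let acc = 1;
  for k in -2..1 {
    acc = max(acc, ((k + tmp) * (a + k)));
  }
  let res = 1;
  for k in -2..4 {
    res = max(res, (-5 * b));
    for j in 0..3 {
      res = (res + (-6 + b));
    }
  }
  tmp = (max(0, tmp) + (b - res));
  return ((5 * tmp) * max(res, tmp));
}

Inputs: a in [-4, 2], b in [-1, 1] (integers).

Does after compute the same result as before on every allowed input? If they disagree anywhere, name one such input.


Side by side, the visible changes include: constant usage differs, and loop structure differs, and min/max/abs usage differs, and statement counts differ, and arithmetic usage differs.
One worked example (a=-4, b=1) — before: tmp := 4 | (((tmp + 7) + max(-6, tmp)) >= (8 - tmp)): true | a := -4 | acc := 1 | iter k=-2: | acc := 1 | iter k=-1: | acc := 1 | iter k=0: | acc := 1 | res := 1 | iter k=-2: | res := 1 | iter j=0: | res := -4 | iter j=1: | res := -9 | iter j=2: | res := -14 | iter k=-1: | res := -5 | iter j=0: | res := -10 | iter j=1: | res := -15 | iter j=2: | res := -20 | iter k=0: | res := -5 | iter j=0: | res := -10 | iter j=1: | res := -15 | iter j=2: | res := -20 | iter k=1: | res := -5 | iter j=0: | res := -10 | iter j=1: | res := -15 | iter j=2: | res := -20 | iter k=2: | res := -5 | iter j=0: | res := -10 | iter j=1: | res := -15 | iter j=2: | res := -20 | iter k=3: | res := -5 | iter j=0: | res := -10 | iter j=1: | res := -15 | iter j=2: | res := -20 | tmp := 25 | result 3125; after: tmp := 4 | (((tmp + 7) + max(-6, tmp)) >= (8 - tmp)): true | a := -4 | acc := 1 | iter k=-2: | acc := 1 | iter k=-1: | acc := 1 | iter k=0: | acc := 1 | res := 1 | iter k=-2: | res := 1 | res := -4 | iter j=1: | res := -9 | iter j=2: | res := -14 | iter k=-1: | res := -5 | res := -10 | iter j=1: | res := -15 | iter j=2: | res := -20 | iter k=0: | res := -5 | res := -10 | iter j=1: | res := -15 | iter j=2: | res := -20 | iter k=1: | res := -5 | res := -10 | iter j=1: | res := -15 | iter j=2: | res := -20 | iter k=2: | res := -5 | res := -10 | iter j=1: | res := -15 | iter j=2: | res := -20 | iter k=3: | res := -5 | res := -10 | iter j=1: | res := -15 | iter j=2: | res := -20 | tmp := 25 | result 3125; agreement on 3125.
An exhaustive pass over the 21 declared inputs shows identical outputs.
verdict: equivalent


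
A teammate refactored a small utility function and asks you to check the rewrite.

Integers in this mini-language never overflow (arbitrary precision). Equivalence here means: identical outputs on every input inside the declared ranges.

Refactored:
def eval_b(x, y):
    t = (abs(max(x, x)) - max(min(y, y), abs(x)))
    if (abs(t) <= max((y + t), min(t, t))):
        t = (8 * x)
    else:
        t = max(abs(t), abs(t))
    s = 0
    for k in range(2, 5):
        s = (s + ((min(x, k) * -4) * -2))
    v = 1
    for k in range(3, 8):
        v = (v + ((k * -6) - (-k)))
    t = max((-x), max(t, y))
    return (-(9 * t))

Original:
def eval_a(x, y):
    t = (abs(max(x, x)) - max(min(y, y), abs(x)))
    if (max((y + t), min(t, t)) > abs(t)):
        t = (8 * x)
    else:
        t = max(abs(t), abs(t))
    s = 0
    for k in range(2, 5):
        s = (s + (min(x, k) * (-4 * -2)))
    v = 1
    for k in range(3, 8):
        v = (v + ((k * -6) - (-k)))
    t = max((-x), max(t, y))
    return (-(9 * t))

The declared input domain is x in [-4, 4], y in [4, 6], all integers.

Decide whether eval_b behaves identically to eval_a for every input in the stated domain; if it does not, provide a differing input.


These are not equivalent — on x=2, y=4 the outputs split (-36 vs -144).
eval_a: t = -2; (max((y + t), min(t, t)) > abs(t)) -> false; t = 2; s = 0; [k=2]; s = 16; [k=3]; s = 32; [k=4]; s = 48; v = 1; [k=3]; v = -14; [k=4]; v = -34; [k=5]; v = -59; [k=6]; v = -89; [k=7]; v = -124; t = 4; return -36
eval_b: t = -2; (abs(t) <= max((y + t), min(t, t))) -> true; t = 16; s = 0; [k=2]; s = 16; [k=3]; s = 32; [k=4]; s = 48; v = 1; [k=3]; v = -14; [k=4]; v = -34; [k=5]; v = -59; [k=6]; v = -89; [k=7]; v = -124; t = 16; return -144
verdict: not equivalent; witness: x=2, y=4


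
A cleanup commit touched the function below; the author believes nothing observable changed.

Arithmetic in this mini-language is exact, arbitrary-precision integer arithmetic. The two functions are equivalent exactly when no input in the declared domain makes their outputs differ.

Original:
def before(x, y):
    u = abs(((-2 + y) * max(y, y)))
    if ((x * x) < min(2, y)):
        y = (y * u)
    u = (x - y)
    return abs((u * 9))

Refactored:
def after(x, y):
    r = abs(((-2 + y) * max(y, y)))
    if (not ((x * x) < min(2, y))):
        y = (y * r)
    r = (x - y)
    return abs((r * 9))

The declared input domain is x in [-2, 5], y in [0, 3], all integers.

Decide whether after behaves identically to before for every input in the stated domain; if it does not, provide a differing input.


Not equivalent: x=-2, y=2 separates them (36 vs 18).
before: u becomes 0; next ((x * x) < min(2, y)) evaluates to false; next u becomes -4; next final value 36
after: r becomes 0; next (not ((x * x) < min(2, y))) evaluates to true; next y becomes 0; next r becomes -2; next final value 18
verdict: not equivalent; witness: x=-2, y=2


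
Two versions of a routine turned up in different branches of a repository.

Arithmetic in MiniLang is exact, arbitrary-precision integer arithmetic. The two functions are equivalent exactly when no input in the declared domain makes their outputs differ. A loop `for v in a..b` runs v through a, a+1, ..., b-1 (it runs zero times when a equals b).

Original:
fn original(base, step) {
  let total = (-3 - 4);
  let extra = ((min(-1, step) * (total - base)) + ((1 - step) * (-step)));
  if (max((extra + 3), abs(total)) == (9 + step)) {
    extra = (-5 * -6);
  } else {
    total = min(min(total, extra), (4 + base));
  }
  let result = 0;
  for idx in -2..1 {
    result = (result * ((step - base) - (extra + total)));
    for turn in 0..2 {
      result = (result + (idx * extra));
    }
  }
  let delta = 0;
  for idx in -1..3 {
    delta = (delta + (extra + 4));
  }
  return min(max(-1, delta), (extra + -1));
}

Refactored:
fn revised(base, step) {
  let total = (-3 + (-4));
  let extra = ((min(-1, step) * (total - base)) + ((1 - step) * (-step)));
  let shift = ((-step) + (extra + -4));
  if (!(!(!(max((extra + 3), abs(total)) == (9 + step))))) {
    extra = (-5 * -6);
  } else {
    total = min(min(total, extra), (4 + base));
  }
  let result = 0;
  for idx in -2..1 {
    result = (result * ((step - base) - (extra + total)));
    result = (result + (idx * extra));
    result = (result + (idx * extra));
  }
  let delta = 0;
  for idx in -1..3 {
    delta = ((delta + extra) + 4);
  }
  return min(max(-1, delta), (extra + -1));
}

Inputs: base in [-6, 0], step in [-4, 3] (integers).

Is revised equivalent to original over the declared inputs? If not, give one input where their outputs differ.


Take base=-6, step=-4.
original: total = -7; extra = 24; (max((extra + 3), abs(total)) == (9 + step)) -> false; total = -7; result = 0; [idx=-2]; result = 0; [turn=0]; result = -48; [turn=1]; result = -96; [idx=-1]; result = 1440; [turn=0]; result = 1416; [turn=1]; result = 1392; [idx=0]; result = -20880; [turn=0]; result = -20880; [turn=1]; result = -20880; delta = 0; [idx=-1]; delta = 28; [idx=0]; delta = 56; [idx=1]; delta = 84; [idx=2]; delta = 112; return 23
revised: total = -7; extra = 24; shift = 24; (!(!(!(max((extra + 3), abs(total)) == (9 + step))))) -> true; extra = 30; result = 0; [idx=-2]; result = 0; result = -60; result = -120; [idx=-1]; result = 2520; result = 2490; result = 2460; [idx=0]; result = -51660; result = -51660; result = -51660; delta = 0; [idx=-1]; delta = 34; [idx=0]; delta = 68; [idx=1]; delta = 102; [idx=2]; delta = 136; return 29
23 vs 29 — the two versions disagree here.
verdict: not equivalent; witness: base=-6, step=-4


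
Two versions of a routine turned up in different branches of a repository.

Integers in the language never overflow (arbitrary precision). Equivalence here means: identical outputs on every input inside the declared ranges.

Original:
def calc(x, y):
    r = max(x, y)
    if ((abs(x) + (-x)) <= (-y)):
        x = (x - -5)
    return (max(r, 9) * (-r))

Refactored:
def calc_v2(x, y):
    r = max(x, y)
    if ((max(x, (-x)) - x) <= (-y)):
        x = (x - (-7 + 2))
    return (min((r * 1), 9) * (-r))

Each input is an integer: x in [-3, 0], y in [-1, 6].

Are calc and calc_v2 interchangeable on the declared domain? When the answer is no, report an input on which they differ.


There is a counterexample at x=-3, y=-1: 9 on one side, -1 on the other.
calc: r=-1, then ((abs(x) + (-x)) <= (-y)) is false, then returns 9
calc_v2: r=-1, then ((max(x, (-x)) - x) <= (-y)) is false, then returns -1
verdict: not equivalent; witness: x=-3, y=-1


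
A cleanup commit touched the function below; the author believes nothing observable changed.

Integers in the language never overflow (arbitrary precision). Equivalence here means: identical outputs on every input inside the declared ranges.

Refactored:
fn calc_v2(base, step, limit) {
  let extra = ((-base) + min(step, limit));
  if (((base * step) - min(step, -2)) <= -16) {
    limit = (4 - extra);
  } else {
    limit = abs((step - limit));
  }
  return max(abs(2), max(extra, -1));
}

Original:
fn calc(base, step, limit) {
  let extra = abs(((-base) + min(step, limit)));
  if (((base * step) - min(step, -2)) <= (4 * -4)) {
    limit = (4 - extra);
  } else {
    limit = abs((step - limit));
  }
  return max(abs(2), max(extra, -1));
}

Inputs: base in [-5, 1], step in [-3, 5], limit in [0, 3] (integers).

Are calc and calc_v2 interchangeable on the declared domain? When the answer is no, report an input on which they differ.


The rewrite breaks on base=0, step=-3, limit=0, where the results are 3 and 2.
calc: extra = 3; (((base * step) - min(step, -2)) <= (4 * -4)) -> false; limit = 3; return 3
calc_v2: extra = -3; (((base * step) - min(step, -2)) <= -16) -> false; limit = 3; return 2
verdict: not equivalent; witness: base=0, step=-3, limit=0


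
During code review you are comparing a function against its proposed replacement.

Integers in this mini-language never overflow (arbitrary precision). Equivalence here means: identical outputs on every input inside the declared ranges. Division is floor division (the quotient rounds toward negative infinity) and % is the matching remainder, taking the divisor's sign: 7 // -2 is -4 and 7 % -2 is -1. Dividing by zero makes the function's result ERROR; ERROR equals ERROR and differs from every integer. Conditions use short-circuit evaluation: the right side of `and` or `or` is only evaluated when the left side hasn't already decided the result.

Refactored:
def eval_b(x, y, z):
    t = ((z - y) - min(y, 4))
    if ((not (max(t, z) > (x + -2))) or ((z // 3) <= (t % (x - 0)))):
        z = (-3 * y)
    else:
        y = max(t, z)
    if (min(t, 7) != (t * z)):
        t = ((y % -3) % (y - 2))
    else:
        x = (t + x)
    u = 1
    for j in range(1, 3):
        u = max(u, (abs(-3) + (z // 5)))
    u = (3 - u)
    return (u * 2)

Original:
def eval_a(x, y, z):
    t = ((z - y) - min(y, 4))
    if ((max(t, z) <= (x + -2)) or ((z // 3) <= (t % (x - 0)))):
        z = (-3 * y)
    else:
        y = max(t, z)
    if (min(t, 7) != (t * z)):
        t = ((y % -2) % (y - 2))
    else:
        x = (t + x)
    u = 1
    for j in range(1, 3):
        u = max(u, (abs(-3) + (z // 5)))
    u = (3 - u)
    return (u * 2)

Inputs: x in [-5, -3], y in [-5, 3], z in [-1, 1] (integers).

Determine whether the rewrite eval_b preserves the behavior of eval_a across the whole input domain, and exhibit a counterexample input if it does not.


Although `-2` became `-3`, no input in the stated domain can expose it; all 81 inputs agree.
verdict: equivalent


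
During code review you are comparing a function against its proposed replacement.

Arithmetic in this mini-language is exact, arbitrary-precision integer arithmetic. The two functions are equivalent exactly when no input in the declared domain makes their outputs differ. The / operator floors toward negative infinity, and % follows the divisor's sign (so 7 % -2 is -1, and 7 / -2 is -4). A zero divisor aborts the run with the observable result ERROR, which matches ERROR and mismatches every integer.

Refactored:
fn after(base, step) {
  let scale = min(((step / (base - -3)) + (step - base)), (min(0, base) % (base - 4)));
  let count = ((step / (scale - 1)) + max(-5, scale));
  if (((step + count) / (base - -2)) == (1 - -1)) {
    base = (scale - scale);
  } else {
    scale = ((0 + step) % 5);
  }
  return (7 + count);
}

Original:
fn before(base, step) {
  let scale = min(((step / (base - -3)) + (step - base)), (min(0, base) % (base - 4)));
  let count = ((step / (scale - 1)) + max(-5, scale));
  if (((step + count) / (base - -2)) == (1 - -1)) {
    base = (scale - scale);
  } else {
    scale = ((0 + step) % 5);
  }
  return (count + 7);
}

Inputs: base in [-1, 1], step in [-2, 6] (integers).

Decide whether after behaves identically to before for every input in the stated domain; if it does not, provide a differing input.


The two versions differ — the changes include same computation, different form.
As a probe, take base=0, step=1: before runs scale becomes 0; next count becomes -1; next (((step + count) / (base - -2)) == (1 - -1)) evaluates to false; next scale becomes 1; next final value 6; after runs scale becomes 0; next count becomes -1; next (((step + count) / (base - -2)) == (1 - -1)) evaluates to false; next scale becomes 1; next final value 6; both end at 6.
Every one of the 27 inputs gives matching results.
verdict: equivalent


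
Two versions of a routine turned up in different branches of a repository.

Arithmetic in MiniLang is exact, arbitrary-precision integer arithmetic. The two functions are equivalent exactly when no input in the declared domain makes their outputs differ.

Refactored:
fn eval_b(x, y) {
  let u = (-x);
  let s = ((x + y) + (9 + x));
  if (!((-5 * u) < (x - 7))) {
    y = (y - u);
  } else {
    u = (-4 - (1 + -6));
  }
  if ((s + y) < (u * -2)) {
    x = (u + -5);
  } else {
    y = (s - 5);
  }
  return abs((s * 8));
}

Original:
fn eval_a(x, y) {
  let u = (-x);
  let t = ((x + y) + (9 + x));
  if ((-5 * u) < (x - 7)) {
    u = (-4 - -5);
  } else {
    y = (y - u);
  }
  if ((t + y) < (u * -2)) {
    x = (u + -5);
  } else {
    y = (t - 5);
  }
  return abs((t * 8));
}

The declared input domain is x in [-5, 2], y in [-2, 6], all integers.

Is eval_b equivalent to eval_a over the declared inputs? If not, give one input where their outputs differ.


The two versions differ — the changes include boolean connective usage differs, and constant usage differs, and local variable names differ, and arithmetic usage differs.
One worked example (x=-4, y=3) — eval_a: u becomes 4; next t becomes 4; next ((-5 * u) < (x - 7)) evaluates to true; next u becomes 1; next ((t + y) < (u * -2)) evaluates to false; next y becomes -1; next final value 32; eval_b: u becomes 4; next s becomes 4; next (!((-5 * u) < (x - 7))) evaluates to false; next u becomes 1; next ((s + y) < (u * -2)) evaluates to false; next y becomes -1; next final value 32; agreement on 32.
Sweeping the whole domain (72 inputs) finds no disagreement.
verdict: equivalent


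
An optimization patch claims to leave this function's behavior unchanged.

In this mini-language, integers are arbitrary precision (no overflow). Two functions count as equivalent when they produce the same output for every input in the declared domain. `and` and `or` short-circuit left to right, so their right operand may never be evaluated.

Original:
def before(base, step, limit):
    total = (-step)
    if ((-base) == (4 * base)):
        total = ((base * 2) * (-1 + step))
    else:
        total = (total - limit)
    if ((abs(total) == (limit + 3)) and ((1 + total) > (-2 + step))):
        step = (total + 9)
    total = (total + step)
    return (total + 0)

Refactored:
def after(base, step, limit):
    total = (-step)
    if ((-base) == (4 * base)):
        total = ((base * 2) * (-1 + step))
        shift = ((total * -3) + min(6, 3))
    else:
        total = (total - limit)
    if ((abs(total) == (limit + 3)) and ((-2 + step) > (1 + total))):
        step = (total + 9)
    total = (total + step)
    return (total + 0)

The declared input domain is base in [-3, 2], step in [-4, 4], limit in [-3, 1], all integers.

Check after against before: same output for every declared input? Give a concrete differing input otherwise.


These are not equivalent — on base=-3, step=-3, limit=0 the outputs split (15 vs 0).
before: total=3, then ((-base) == (4 * base)) is false, then total=3, then ((abs(total) == (limit + 3)) and ((1 + total) > (-2 + step))) is true, then step=12, then total=15, then returns 15
after: total=3, then ((-base) == (4 * base)) is false, then total=3, then ((abs(total) == (limit + 3)) and ((-2 + step) > (1 + total))) is false, then total=0, then returns 0
verdict: not equivalent; witness: base=-3, step=-3, limit=0


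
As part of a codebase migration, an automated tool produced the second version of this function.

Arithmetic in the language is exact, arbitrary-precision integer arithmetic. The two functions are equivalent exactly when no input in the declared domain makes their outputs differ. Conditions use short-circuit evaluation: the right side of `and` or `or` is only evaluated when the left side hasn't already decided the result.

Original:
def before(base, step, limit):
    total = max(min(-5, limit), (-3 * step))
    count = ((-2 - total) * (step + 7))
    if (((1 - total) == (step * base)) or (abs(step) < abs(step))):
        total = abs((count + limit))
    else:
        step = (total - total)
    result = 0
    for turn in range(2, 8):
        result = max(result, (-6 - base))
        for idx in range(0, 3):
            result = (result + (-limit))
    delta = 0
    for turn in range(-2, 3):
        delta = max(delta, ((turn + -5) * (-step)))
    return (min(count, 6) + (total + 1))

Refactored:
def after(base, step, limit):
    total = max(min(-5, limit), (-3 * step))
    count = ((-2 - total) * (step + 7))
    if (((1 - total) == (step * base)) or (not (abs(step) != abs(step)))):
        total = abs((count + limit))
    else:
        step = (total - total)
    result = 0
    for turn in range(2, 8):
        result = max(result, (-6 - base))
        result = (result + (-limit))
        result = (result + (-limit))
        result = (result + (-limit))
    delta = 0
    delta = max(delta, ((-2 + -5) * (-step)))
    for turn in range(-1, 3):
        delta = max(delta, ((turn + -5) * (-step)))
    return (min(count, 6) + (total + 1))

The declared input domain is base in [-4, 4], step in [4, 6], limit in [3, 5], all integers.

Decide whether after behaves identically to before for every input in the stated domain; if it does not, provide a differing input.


Try base=-4, step=4, limit=3.
before: total := -5 | count := 33 | (((1 - total) == (step * base)) or (abs(step) < abs(step))): false | step := 0 | result := 0 | iter turn=2: | result := 0 | iter idx=0: | result := -3 | iter idx=1: | result := -6 | iter idx=2: | result := -9 | iter turn=3: | result := -2 | iter idx=0: | result := -5 | iter idx=1: | result := -8 | iter idx=2: | result := -11 | iter turn=4: | result := -2 | iter idx=0: | result := -5 | iter idx=1: | result := -8 | iter idx=2: | result := -11 | iter turn=5: | result := -2 | iter idx=0: | result := -5 | iter idx=1: | result := -8 | iter idx=2: | result := -11 | iter turn=6: | result := -2 | iter idx=0: | result := -5 | iter idx=1: | result := -8 | iter idx=2: | result := -11 | iter turn=7: | result := -2 | iter idx=0: | result := -5 | iter idx=1: | result := -8 | iter idx=2: | result := -11 | delta := 0 | iter turn=-2: | delta := 0 | iter turn=-1: | delta := 0 | iter turn=0: | delta := 0 | iter turn=1: | delta := 0 | iter turn=2: | delta := 0 | result 2
after: total := -5 | count := 33 | (((1 - total) == (step * base)) or (not (abs(step) != abs(step)))): true | total := 36 | result := 0 | iter turn=2: | result := 0 | result := -3 | result := -6 | result := -9 | iter turn=3: | result := -2 | result := -5 | result := -8 | result := -11 | iter turn=4: | result := -2 | result := -5 | result := -8 | result := -11 | iter turn=5: | result := -2 | result := -5 | result := -8 | result := -11 | iter turn=6: | result := -2 | result := -5 | result := -8 | result := -11 | iter turn=7: | result := -2 | result := -5 | result := -8 | result := -11 | delta := 0 | delta := 28 | iter turn=-1: | delta := 28 | iter turn=0: | delta := 28 | iter turn=1: | delta := 28 | iter turn=2: | delta := 28 | result 43
2 vs 43 — the two versions disagree here.
verdict: not equivalent; witness: base=-4, step=4, limit=3


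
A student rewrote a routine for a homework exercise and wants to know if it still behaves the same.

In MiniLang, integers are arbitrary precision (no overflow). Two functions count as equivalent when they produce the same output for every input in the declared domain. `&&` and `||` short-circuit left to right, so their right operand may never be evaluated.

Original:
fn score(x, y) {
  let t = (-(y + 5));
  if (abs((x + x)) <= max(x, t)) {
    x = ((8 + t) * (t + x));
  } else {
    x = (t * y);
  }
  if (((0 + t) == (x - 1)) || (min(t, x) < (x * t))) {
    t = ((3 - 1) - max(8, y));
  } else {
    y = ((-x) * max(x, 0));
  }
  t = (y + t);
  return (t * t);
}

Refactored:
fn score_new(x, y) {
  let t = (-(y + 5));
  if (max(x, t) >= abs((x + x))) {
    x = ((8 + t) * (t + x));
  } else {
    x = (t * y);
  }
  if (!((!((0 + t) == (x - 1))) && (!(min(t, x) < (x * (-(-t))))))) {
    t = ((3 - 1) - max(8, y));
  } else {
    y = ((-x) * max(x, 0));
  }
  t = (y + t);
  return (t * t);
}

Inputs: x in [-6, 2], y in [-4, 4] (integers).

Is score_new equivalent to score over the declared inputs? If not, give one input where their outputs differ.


Although boolean connective usage differs; and comparison usage differs, 81/81 inputs agree.
verdict: equivalent


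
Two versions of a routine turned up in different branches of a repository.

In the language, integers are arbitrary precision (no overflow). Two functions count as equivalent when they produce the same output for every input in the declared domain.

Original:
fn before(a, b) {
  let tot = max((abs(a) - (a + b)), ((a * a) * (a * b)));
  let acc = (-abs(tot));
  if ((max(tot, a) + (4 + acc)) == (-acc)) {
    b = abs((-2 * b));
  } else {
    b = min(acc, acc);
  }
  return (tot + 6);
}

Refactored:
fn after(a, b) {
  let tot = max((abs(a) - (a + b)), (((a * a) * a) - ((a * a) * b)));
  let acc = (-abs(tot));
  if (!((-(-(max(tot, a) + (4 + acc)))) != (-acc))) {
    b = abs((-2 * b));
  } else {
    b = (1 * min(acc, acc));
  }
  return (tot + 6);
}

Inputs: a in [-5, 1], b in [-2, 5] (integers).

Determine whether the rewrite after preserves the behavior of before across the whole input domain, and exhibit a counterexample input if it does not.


Consider the input a=-5, b=-2.
before: tot = 250; acc = -250; ((max(tot, a) + (4 + acc)) == (-acc)) -> false; b = -250; return 256
after: tot = 12; acc = -12; (!((-(-(max(tot, a) + (4 + acc)))) != (-acc))) -> false; b = -12; return 18
256 against 18: the behavior changed.
verdict: not equivalent; witness: a=-5, b=-2


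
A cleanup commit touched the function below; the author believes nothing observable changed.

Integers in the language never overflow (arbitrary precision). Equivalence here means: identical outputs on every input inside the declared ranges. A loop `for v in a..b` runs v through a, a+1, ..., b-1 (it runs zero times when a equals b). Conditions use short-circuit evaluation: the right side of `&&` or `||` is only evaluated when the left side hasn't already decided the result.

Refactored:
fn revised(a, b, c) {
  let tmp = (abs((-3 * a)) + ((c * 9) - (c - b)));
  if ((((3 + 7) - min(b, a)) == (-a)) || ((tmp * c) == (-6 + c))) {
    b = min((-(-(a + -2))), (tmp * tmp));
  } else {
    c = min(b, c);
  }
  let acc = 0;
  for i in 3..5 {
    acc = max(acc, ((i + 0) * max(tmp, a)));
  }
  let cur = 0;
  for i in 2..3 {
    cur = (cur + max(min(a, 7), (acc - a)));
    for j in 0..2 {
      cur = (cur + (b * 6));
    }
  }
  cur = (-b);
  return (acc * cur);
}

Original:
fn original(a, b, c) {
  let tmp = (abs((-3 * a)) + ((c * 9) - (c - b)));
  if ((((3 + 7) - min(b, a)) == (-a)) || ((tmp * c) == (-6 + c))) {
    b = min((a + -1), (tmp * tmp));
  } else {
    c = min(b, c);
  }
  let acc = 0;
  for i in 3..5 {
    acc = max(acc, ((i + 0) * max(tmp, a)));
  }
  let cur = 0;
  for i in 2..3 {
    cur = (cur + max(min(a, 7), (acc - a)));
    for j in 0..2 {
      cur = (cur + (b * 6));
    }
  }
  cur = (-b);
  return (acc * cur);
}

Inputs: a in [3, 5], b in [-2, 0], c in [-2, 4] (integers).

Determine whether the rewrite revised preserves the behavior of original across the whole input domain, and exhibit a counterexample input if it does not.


Take a=5, b=0, c=-1.
original: tmp=7, then ((((3 + 7) - min(b, a)) == (-a)) || ((tmp * c) == (-6 + c))) is true, then b=4, then acc=0, then (i=3), then acc=21, then (i=4), then acc=28, then cur=0, then (i=2), then cur=23, then (j=0), then cur=47, then (j=1), then cur=71, then cur=-4, then returns -112
revised: tmp=7, then ((((3 + 7) - min(b, a)) == (-a)) || ((tmp * c) == (-6 + c))) is true, then b=3, then acc=0, then (i=3), then acc=21, then (i=4), then acc=28, then cur=0, then (i=2), then cur=23, then (j=0), then cur=41, then (j=1), then cur=59, then cur=-3, then returns -84
-112 vs -84 — the two versions disagree here.
verdict: not equivalent; witness: a=5, b=0, c=-1


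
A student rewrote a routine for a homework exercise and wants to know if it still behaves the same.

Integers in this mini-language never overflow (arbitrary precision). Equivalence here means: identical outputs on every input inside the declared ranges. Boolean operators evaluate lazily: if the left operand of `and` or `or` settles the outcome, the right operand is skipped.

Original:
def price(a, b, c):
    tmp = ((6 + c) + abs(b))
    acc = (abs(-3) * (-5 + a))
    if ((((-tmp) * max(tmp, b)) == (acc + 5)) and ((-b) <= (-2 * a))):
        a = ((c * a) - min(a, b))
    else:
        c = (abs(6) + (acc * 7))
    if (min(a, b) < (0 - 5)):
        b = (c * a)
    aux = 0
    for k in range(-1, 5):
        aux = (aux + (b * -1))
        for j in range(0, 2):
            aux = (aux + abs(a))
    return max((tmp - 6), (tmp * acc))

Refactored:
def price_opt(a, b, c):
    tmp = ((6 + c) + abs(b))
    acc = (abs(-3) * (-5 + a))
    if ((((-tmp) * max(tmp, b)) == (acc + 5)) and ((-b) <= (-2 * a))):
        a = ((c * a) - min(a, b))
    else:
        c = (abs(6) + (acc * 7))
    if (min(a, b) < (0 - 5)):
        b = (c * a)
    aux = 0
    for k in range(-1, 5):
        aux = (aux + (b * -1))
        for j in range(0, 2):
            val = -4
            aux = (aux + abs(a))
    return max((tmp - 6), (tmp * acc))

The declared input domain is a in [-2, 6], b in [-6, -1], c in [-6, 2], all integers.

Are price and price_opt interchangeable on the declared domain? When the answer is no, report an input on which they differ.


This is a faithful refactor — local variable names differ; also constant usage differs; also statement counts differ, but the computed results match everywhere.
One worked example (a=5, b=-2, c=-6) — price: tmp = 2; acc = 0; ((((-tmp) * max(tmp, b)) == (acc + 5)) and ((-b) <= (-2 * a))) -> false; c = 6; (min(a, b) < (0 - 5)) -> false; aux = 0; [k=-1]; aux = 2; [j=0]; aux = 7; [j=1]; aux = 12; [k=0]; aux = 14; [j=0]; aux = 19; [j=1]; aux = 24; [k=1]; aux = 26; [j=0]; aux = 31; [j=1]; aux = 36; [k=2]; aux = 38; [j=0]; aux = 43; [j=1]; aux = 48; [k=3]; aux = 50; [j=0]; aux = 55; [j=1]; aux = 60; [k=4]; aux = 62; [j=0]; aux = 67; [j=1]; aux = 72; return 0; price_opt: tmp = 2; acc = 0; ((((-tmp) * max(tmp, b)) == (acc + 5)) and ((-b) <= (-2 * a))) -> false; c = 6; (min(a, b) < (0 - 5)) -> false; aux = 0; [k=-1]; aux = 2; [j=0]; val = -4; aux = 7; [j=1]; val = -4; aux = 12; [k=0]; aux = 14; [j=0]; val = -4; aux = 19; [j=1]; val = -4; aux = 24; [k=1]; aux = 26; [j=0]; val = -4; aux = 31; [j=1]; val = -4; aux = 36; [k=2]; aux = 38; [j=0]; val = -4; aux = 43; [j=1]; val = -4; aux = 48; [k=3]; aux = 50; [j=0]; val = -4; aux = 55; [j=1]; val = -4; aux = 60; [k=4]; aux = 62; [j=0]; val = -4; aux = 67; [j=1]; val = -4; aux = 72; return 0; agreement on 0.
Every one of the 486 inputs gives matching results.
verdict: equivalent


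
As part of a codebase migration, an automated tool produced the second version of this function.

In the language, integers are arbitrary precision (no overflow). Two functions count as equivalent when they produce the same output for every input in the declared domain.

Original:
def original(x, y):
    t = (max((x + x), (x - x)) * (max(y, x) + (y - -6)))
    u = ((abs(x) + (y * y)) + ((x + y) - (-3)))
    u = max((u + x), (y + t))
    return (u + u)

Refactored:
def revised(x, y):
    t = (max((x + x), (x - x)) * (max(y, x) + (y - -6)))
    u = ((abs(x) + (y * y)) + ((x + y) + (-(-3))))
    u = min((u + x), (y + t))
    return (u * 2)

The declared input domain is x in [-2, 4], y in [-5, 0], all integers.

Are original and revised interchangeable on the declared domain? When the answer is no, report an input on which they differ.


Run the pair on x=-2, y=-5.
original: t=0, then u=23, then u=21, then returns 42
revised: t=0, then u=23, then u=-5, then returns -10
42 and -10 differ, so these are not the same function on this domain.
verdict: not equivalent; witness: x=-2, y=-5


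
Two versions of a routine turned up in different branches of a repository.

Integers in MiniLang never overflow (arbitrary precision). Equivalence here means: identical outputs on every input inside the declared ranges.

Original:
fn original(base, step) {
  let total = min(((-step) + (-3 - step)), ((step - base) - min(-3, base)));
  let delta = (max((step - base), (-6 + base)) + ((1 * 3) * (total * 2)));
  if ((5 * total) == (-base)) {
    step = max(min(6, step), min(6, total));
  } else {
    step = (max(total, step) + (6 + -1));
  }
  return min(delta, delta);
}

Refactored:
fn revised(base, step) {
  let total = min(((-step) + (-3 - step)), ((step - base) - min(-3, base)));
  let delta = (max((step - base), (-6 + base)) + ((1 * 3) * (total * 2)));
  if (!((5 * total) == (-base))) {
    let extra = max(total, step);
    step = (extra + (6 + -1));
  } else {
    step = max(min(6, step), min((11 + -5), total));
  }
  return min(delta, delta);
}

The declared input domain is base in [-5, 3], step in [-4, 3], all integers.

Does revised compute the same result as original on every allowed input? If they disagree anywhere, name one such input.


Equivalent — the differences include constant usage differs; and boolean connective usage differs; and local variable names differ; and arithmetic usage differs; and statement counts differ, yet no declared input distinguishes the two.
As a probe, take base=-1, step=3: original runs total becomes -9; next delta becomes -50; next ((5 * total) == (-base)) evaluates to false; next step becomes 8; next final value -50; revised runs total becomes -9; next delta becomes -50; next (!((5 * total) == (-base))) evaluates to true; next extra becomes 3; next step becomes 8; next final value -50; both end at -50.
Every one of the 72 inputs gives matching results.
verdict: equivalent


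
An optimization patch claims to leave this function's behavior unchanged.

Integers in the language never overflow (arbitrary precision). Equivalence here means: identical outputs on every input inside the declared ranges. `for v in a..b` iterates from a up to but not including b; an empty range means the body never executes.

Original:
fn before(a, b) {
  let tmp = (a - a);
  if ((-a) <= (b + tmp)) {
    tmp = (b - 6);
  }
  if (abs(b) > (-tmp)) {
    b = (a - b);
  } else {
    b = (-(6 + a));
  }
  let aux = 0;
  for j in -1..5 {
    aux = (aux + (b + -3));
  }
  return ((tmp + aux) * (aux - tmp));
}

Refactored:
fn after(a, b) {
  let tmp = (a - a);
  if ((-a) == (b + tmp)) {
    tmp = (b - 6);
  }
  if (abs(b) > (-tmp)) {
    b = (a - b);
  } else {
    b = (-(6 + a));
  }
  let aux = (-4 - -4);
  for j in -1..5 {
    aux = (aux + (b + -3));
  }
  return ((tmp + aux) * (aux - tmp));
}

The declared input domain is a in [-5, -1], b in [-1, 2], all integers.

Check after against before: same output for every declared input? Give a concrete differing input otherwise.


Not equivalent: a=-1, b=2 separates them (2288 vs 1296).
before: tmp = 0; ((-a) <= (b + tmp)) -> true; tmp = -4; (abs(b) > (-tmp)) -> false; b = -5; aux = 0; [j=-1]; aux = -8; [j=0]; aux = -16; [j=1]; aux = -24; [j=2]; aux = -32; [j=3]; aux = -40; [j=4]; aux = -48; return 2288
after: tmp = 0; ((-a) == (b + tmp)) -> false; (abs(b) > (-tmp)) -> true; b = -3; aux = 0; [j=-1]; aux = -6; [j=0]; aux = -12; [j=1]; aux = -18; [j=2]; aux = -24; [j=3]; aux = -30; [j=4]; aux = -36; return 1296
verdict: not equivalent; witness: a=-1, b=2


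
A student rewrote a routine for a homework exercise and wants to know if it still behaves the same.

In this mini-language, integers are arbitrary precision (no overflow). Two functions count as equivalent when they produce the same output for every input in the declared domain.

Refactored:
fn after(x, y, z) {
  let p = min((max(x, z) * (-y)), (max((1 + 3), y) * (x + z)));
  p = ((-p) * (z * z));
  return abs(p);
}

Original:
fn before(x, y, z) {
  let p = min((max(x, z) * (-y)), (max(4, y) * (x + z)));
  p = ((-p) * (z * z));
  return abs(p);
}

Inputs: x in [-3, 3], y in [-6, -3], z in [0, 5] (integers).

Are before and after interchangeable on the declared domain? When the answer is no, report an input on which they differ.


Equivalent — the differences include arithmetic usage differs; and constant usage differs, yet no declared input distinguishes the two.
Tracing x=-1, y=-6, z=3: before: p := 8 | p := -72 | result 72 | after: p := 8 | p := -72 | result 72 — matching result 72.
Across all 168 domain points the two functions coincide.
verdict: equivalent


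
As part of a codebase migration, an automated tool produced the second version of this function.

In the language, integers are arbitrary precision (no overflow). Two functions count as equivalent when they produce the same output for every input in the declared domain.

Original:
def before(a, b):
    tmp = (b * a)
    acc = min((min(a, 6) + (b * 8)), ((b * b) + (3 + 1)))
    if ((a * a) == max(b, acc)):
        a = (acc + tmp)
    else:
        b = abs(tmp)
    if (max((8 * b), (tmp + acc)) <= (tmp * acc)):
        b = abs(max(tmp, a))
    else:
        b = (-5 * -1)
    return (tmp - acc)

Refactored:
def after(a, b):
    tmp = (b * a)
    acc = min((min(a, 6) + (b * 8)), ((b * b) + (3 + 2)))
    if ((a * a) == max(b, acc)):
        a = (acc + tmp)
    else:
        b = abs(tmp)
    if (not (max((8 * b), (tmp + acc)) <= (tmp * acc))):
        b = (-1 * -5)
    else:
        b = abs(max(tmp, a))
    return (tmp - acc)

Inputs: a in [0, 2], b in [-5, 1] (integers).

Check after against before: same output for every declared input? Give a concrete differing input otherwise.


Consider the input a=0, b=1.
before: tmp becomes 0; next acc becomes 5; next ((a * a) == max(b, acc)) evaluates to false; next b becomes 0; next (max((8 * b), (tmp + acc)) <= (tmp * acc)) evaluates to false; next b becomes 5; next final value -5
after: tmp becomes 0; next acc becomes 6; next ((a * a) == max(b, acc)) evaluates to false; next b becomes 0; next (not (max((8 * b), (tmp + acc)) <= (tmp * acc))) evaluates to true; next b becomes 5; next final value -6
-5 vs -6 — the two versions disagree here.
verdict: not equivalent; witness: a=0, b=1


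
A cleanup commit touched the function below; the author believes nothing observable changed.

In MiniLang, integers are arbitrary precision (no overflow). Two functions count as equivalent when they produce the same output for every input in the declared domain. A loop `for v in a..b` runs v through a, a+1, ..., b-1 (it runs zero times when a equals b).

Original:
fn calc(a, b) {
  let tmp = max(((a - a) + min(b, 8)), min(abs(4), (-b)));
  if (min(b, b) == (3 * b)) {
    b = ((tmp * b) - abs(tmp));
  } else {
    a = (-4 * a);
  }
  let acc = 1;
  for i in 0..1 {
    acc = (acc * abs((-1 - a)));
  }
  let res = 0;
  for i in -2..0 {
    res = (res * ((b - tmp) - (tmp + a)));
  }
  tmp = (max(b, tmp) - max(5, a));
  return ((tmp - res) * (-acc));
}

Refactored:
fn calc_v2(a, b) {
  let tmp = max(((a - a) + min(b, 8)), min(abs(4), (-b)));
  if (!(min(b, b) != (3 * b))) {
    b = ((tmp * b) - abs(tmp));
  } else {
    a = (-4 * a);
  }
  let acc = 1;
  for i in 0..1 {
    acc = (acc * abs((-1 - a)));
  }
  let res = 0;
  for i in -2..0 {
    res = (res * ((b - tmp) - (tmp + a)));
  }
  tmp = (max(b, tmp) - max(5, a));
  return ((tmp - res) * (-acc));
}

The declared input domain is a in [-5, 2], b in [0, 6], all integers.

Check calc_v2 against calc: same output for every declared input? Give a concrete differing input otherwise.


Comparing the listings, the differences include: comparison usage differs, plus boolean connective usage differs.
One worked example (a=1, b=3) — calc: tmp = 3; (min(b, b) == (3 * b)) -> false; a = -4; acc = 1; [i=0]; acc = 3; res = 0; [i=-2]; res = 0; [i=-1]; res = 0; tmp = -2; return 6; calc_v2: tmp = 3; (!(min(b, b) != (3 * b))) -> false; a = -4; acc = 1; [i=0]; acc = 3; res = 0; [i=-2]; res = 0; [i=-1]; res = 0; tmp = -2; return 6; agreement on 6.
Checked all 56 inputs in the declared domain: the outputs agree on every one.
verdict: equivalent


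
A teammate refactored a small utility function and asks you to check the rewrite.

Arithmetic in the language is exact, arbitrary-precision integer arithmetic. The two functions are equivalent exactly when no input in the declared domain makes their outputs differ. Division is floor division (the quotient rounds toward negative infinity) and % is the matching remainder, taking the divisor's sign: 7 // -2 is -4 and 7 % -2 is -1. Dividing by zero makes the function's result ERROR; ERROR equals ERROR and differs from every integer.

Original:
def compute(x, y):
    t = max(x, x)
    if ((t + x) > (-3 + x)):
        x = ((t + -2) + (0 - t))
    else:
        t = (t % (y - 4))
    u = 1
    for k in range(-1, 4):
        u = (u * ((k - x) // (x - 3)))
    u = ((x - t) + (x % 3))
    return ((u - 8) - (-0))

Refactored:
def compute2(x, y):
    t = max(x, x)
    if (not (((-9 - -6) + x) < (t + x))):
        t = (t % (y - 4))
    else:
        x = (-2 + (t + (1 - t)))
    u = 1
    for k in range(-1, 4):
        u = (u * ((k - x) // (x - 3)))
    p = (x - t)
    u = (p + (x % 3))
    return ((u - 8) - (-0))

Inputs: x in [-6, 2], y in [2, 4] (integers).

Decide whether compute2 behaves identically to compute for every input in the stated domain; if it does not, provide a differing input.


There is a counterexample at x=-2, y=2: -7 on one side, -5 on the other.
compute: t = -2; ((t + x) > (-3 + x)) -> true; x = -2; u = 1; [k=-1]; u = -1; [k=0]; u = 1; [k=1]; u = -1; [k=2]; u = 1; [k=3]; u = -1; u = 1; return -7
compute2: t = -2; (not (((-9 - -6) + x) < (t + x))) -> false; x = -1; u = 1; [k=-1]; u = 0; [k=0]; u = 0; [k=1]; u = 0; [k=2]; u = 0; [k=3]; u = 0; p = 1; u = 3; return -5
verdict: not equivalent; witness: x=-2, y=2
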